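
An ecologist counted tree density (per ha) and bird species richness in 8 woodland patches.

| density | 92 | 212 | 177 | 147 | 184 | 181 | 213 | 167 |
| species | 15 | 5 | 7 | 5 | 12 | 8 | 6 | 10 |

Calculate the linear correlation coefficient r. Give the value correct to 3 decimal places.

n = 8, Σx = 1373, Σy = 68, Σx² = 246221, Σy² = 668, Σxy = 11018
nΣxy − ΣxΣy = 88144 − 93364 = -5220
nΣx² − (Σx)² = 1969768 − 1885129 = 84639; nΣy² − (Σy)² = 5344 − 4624 = 720
r = -5220 / √(84639 × 720) = -5220 / 7806.4127 ≈ -0.669

-0.669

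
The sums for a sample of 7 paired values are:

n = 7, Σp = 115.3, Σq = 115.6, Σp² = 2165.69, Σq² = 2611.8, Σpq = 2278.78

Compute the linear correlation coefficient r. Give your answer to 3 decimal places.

0.866

r = (nΣpq − ΣpΣq) / √[(nΣp² − (Σp)²)(nΣq² − (Σq)²)]
Numerator: 7×2278.78 − 115.3×115.6 = 2622.78
Denominator: √[(15159.83 − 13294.09)(18282.6 − 13363.36)] = √[1865.74 × 4919.24] = 3029.5252
r = 2622.78 / 3029.5252 ≈ 0.866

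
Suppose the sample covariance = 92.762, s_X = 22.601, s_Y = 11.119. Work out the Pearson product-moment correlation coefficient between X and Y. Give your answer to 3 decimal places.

0.369

r = Cov(X,Y) / (s_X · s_Y) = 92.762 / (22.601 × 11.119)
  = 92.762 / 251.3005 ≈ 0.369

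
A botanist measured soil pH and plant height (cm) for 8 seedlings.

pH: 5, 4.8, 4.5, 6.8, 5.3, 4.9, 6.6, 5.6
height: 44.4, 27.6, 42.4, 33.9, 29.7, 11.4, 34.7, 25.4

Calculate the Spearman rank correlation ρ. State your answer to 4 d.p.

0.0000

Rank pH: 4, 2, 1, 8, 5, 3, 7, 6
Rank height: 8, 3, 7, 5, 4, 1, 6, 2
d = rank(pH) − rank(height): -4, -1, -6, 3, 1, 2, 1, 4; Σd² = 84
ρ = 1 − 6Σd² / [n(n²−1)] = 1 − 6×84 / (8×63) = 1 − 504/504 ≈ 0.0000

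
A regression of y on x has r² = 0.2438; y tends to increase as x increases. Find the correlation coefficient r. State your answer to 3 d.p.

|r| = √0.2438 = 0.494
The association is positive, so r = 0.494.

0.494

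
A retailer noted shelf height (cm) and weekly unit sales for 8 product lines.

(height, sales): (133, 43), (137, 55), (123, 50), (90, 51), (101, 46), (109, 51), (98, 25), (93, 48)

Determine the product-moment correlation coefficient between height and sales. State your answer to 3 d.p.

n = 8, Σx = 884, Σy = 369, Σx² = 100022, Σy² = 17621, Σxy = 41113
nΣxy − ΣxΣy = 328904 − 326196 = 2708
nΣx² − (Σx)² = 800176 − 781456 = 18720; nΣy² − (Σy)² = 140968 − 136161 = 4807
r = 2708 / √(18720 × 4807) = 2708 / 9486.1499 ≈ 0.285

0.285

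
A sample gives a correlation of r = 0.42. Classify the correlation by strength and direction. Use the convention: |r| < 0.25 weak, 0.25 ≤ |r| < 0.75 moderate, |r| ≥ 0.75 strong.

moderate positive

r = 0.42 > 0 so the relationship is positive.
|r| = 0.42, which falls in the moderate range.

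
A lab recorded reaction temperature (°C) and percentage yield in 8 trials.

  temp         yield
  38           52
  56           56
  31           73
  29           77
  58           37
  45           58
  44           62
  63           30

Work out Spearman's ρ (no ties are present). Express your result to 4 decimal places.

-0.8571

Rank temp: 3, 6, 2, 1, 7, 5, 4, 8
Rank yield: 3, 4, 7, 8, 2, 5, 6, 1
d = rank(temp) − rank(yield): 0, 2, -5, -7, 5, 0, -2, 7; Σd² = 156
ρ = 1 − 6Σd² / [n(n²−1)] = 1 − 6×156 / (8×63) = 1 − 936/504 ≈ -0.8571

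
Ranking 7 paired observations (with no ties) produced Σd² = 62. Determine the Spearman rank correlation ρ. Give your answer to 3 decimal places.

ρ = 1 − 6Σd² / [n(n²−1)] = 1 − 6×62 / (7×48)
  = 1 − 372/336 = 1 − 1.1071 ≈ -0.107

-0.107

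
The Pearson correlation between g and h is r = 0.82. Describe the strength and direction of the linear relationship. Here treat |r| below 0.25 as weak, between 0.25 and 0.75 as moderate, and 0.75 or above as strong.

strong positive

r = 0.82 > 0 so the relationship is positive.
|r| = 0.82, which falls in the strong range.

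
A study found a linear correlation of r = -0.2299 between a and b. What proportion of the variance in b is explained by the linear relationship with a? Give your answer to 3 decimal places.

0.053

r² = (-0.2299)² = 0.053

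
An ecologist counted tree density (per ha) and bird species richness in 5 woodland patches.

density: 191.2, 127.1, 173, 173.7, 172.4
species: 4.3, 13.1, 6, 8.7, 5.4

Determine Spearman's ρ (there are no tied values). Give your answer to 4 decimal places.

Rank density: 5, 1, 3, 4, 2
Rank species: 1, 5, 3, 4, 2
d = rank(density) − rank(species): 4, -4, 0, 0, 0; Σd² = 32
ρ = 1 − 6Σd² / [n(n²−1)] = 1 − 6×32 / (5×24) = 1 − 192/120 ≈ -0.6000

-0.6000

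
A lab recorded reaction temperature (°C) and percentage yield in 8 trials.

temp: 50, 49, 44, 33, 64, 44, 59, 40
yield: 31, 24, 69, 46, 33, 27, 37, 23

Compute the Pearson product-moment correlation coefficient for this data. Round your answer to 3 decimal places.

n = 8, Σx = 383, Σy = 290, Σx² = 19039, Σy² = 12130, Σxy = 13683
nΣxy − ΣxΣy = 109464 − 111070 = -1606
nΣx² − (Σx)² = 152312 − 146689 = 5623; nΣy² − (Σy)² = 97040 − 84100 = 12940
r = -1606 / √(5623 × 12940) = -1606 / 8530.0422 ≈ -0.188

-0.188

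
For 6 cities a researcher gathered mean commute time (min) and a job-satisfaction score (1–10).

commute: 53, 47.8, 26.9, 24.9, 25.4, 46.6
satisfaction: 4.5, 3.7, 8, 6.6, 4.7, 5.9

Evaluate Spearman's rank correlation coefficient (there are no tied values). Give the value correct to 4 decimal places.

Rank commute: 6, 5, 3, 1, 2, 4
Rank satisfaction: 2, 1, 6, 5, 3, 4
d = rank(commute) − rank(satisfaction): 4, 4, -3, -4, -1, 0; Σd² = 58
ρ = 1 − 6Σd² / [n(n²−1)] = 1 − 6×58 / (6×35) = 1 − 348/210 ≈ -0.6571

-0.6571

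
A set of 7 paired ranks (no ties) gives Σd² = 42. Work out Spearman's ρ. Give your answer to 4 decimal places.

0.2500

ρ = 1 − 6Σd² / [n(n²−1)] = 1 − 6×42 / (7×48)
  = 1 − 252/336 = 1 − 0.75000 ≈ 0.2500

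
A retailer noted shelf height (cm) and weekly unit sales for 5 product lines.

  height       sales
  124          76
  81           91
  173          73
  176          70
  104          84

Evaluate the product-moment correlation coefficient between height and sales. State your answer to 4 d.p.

n = 5, Σx = 658, Σy = 394, Σx² = 93658, Σy² = 31342, Σxy = 50480
nΣxy − ΣxΣy = 252400 − 259252 = -6852
nΣx² − (Σx)² = 468290 − 432964 = 35326; nΣy² − (Σy)² = 156710 − 155236 = 1474
r = -6852 / √(35326 × 1474) = -6852 / 7215.9909 ≈ -0.9496

-0.9496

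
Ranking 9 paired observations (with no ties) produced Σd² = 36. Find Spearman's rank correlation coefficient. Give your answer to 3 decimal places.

0.700

ρ = 1 − 6Σd² / [n(n²−1)] = 1 − 6×36 / (9×80)
  = 1 − 216/720 = 1 − 0.3000 ≈ 0.700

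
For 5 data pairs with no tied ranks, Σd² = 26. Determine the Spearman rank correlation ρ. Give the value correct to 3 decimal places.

ρ = 1 − 6Σd² / [n(n²−1)] = 1 − 6×26 / (5×24)
  = 1 − 156/120 = 1 − 1.3000 ≈ -0.300

-0.300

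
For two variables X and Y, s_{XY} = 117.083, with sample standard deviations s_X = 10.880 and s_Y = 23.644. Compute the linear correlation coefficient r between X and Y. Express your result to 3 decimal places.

r = Cov(X,Y) / (s_X · s_Y) = 117.083 / (10.880 × 23.644)
  = 117.083 / 257.2467 ≈ 0.455

0.455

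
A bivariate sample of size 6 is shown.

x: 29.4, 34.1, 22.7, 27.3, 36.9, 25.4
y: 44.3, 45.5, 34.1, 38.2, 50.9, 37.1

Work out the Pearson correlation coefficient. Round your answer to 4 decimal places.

0.9723

n = 6, Σx = 175.8, Σy = 250.1, Σx² = 5294.52, Σy² = 10622.01, Σxy = 7491.45
nΣxy − ΣxΣy = 44948.7 − 43967.58 = 981.12
nΣx² − (Σx)² = 31767.12 − 30905.64 = 861.48; nΣy² − (Σy)² = 63732.06 − 62550.01 = 1182.05
r = 981.12 / √(861.48 × 1182.05) = 981.12 / 1009.1147 ≈ 0.9723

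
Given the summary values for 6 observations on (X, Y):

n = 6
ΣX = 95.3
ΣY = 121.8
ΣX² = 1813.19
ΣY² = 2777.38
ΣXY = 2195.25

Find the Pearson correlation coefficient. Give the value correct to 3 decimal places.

r = (nΣXY − ΣXΣY) / √[(nΣX² − (ΣX)²)(nΣY² − (ΣY)²)]
Numerator: 6×2195.25 − 95.3×121.8 = 1563.96
Denominator: √[(10879.14 − 9082.09)(16664.28 − 14835.24)] = √[1797.05 × 1829.04] = 1812.9744
r = 1563.96 / 1812.9744 ≈ 0.863

0.863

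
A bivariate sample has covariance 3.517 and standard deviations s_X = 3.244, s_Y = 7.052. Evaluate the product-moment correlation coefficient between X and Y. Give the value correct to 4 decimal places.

0.1537

r = Cov(X,Y) / (s_X · s_Y) = 3.517 / (3.244 × 7.052)
  = 3.517 / 22.8767 ≈ 0.1537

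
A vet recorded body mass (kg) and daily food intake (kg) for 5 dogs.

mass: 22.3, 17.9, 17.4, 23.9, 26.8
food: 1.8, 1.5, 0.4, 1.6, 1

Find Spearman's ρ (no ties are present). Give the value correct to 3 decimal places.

0.300

Rank mass: 3, 2, 1, 4, 5
Rank food: 5, 3, 1, 4, 2
d = rank(mass) − rank(food): -2, -1, 0, 0, 3; Σd² = 14
ρ = 1 − 6Σd² / [n(n²−1)] = 1 − 6×14 / (5×24) = 1 − 84/120 ≈ 0.300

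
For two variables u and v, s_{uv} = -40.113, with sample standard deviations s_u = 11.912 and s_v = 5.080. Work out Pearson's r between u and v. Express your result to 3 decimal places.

-0.663

r = Cov(u,v) / (s_u · s_v) = -40.113 / (11.912 × 5.080)
  = -40.113 / 60.5130 ≈ -0.663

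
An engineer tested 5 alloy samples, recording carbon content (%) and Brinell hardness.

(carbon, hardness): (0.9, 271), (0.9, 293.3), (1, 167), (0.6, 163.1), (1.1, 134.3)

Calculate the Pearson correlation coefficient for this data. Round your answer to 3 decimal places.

-0.101

n = 5, Σx = 4.5, Σy = 1028.7, Σx² = 4.19, Σy² = 231992.99, Σxy = 920.46
nΣxy − ΣxΣy = 4602.3 − 4629.15 = -26.85
nΣx² − (Σx)² = 20.95 − 20.25 = 0.7; nΣy² − (Σy)² = 1159964.95 − 1058223.69 = 101741.26
r = -26.85 / √(0.7 × 101741.26) = -26.85 / 266.8687 ≈ -0.101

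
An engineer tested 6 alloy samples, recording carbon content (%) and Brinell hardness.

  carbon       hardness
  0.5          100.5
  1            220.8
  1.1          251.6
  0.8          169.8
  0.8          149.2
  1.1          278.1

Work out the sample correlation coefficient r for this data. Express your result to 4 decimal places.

n = 6, Σx = 5.3, Σy = 1170, Σx² = 4.95, Σy² = 250587.74, Σxy = 1108.92
nΣxy − ΣxΣy = 6653.52 − 6201 = 452.52
nΣx² − (Σx)² = 29.7 − 28.09 = 1.61; nΣy² − (Σy)² = 1503526.44 − 1368900 = 134626.44
r = 452.52 / √(1.61 × 134626.44) = 452.52 / 465.5626 ≈ 0.9720

0.9720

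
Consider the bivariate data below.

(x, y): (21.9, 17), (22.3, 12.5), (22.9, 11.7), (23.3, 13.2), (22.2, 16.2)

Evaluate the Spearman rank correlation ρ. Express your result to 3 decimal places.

Rank x: 1, 3, 4, 5, 2
Rank y: 5, 2, 1, 3, 4
d = rank(x) − rank(y): -4, 1, 3, 2, -2; Σd² = 34
ρ = 1 − 6Σd² / [n(n²−1)] = 1 − 6×34 / (5×24) = 1 − 204/120 ≈ -0.700

-0.700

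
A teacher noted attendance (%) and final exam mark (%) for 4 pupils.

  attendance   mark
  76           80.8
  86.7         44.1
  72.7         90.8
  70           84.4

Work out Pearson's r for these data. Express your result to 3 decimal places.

-0.951

n = 4, Σx = 305.4, Σy = 300.1, Σx² = 23478.18, Σy² = 23841.45, Σxy = 22473.43
nΣxy − ΣxΣy = 89893.72 − 91650.54 = -1756.82
nΣx² − (Σx)² = 93912.72 − 93269.16 = 643.56; nΣy² − (Σy)² = 95365.8 − 90060.01 = 5305.79
r = -1756.82 / √(643.56 × 5305.79) = -1756.82 / 1847.8621 ≈ -0.951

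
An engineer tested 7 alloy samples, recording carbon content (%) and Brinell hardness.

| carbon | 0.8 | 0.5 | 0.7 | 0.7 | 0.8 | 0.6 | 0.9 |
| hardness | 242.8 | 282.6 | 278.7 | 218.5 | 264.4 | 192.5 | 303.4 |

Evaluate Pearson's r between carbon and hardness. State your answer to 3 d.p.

0.323

n = 7, Σx = 5, Σy = 1782.9, Σx² = 3.68, Σy² = 463245.71, Σxy = 1283.66
nΣxy − ΣxΣy = 8985.62 − 8914.5 = 71.12
nΣx² − (Σx)² = 25.76 − 25 = 0.76; nΣy² − (Σy)² = 3242719.97 − 3178732.41 = 63987.56
r = 71.12 / √(0.76 × 63987.56) = 71.12 / 220.5233 ≈ 0.323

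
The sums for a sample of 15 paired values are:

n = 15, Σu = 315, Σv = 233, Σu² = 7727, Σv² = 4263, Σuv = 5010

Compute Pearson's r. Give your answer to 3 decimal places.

0.138

r = (nΣuv − ΣuΣv) / √[(nΣu² − (Σu)²)(nΣv² − (Σv)²)]
Numerator: 15×5010 − 315×233 = 1755
Denominator: √[(115905 − 99225)(63945 − 54289)] = √[16680 × 9656] = 12691.0236
r = 1755 / 12691.0236 ≈ 0.138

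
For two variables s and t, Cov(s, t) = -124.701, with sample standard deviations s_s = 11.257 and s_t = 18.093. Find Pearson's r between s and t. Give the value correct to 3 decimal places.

-0.612

r = Cov(s,t) / (s_s · s_t) = -124.701 / (11.257 × 18.093)
  = -124.701 / 203.6729 ≈ -0.612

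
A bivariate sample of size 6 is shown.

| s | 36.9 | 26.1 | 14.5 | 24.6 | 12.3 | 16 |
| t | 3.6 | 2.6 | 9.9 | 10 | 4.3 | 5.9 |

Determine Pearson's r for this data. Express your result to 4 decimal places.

-0.3450

n = 6, Σs = 130.4, Σt = 36.3, Σs² = 3265.52, Σt² = 271.03, Σst = 737.54
nΣst − ΣsΣt = 4425.24 − 4733.52 = -308.28
nΣs² − (Σs)² = 19593.12 − 17004.16 = 2588.96; nΣt² − (Σt)² = 1626.18 − 1317.69 = 308.49
r = -308.28 / √(2588.96 × 308.49) = -308.28 / 893.6824 ≈ -0.3450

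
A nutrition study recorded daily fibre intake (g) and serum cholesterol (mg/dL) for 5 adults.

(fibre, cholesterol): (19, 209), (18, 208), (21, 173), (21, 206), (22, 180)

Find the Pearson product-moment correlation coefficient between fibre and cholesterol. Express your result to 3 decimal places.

-0.715

n = 5, Σx = 101, Σy = 976, Σx² = 2051, Σy² = 191710, Σxy = 19634
nΣxy − ΣxΣy = 98170 − 98576 = -406
nΣx² − (Σx)² = 10255 − 10201 = 54; nΣy² − (Σy)² = 958550 − 952576 = 5974
r = -406 / √(54 × 5974) = -406 / 567.9754 ≈ -0.715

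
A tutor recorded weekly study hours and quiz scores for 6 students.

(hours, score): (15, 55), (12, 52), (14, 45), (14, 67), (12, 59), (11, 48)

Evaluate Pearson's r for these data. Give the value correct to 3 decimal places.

n = 6, Σx = 78, Σy = 326, Σx² = 1026, Σy² = 18028, Σxy = 4253
nΣxy − ΣxΣy = 25518 − 25428 = 90
nΣx² − (Σx)² = 6156 − 6084 = 72; nΣy² − (Σy)² = 108168 − 106276 = 1892
r = 90 / √(72 × 1892) = 90 / 369.0854 ≈ 0.244

0.244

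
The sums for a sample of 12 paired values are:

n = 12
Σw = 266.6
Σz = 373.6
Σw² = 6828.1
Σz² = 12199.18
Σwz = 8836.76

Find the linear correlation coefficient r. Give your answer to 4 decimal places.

0.7485

r = (nΣwz − ΣwΣz) / √[(nΣw² − (Σw)²)(nΣz² − (Σz)²)]
Numerator: 12×8836.76 − 266.6×373.6 = 6439.36
Denominator: √[(81937.2 − 71075.56)(146390.16 − 139576.96)] = √[10861.64 × 6813.2] = 8602.4721
r = 6439.36 / 8602.4721 ≈ 0.7485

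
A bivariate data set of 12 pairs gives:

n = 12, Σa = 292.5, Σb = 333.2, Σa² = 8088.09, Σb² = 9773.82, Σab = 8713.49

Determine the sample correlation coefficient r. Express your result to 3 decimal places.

r = (nΣab − ΣaΣb) / √[(nΣa² − (Σa)²)(nΣb² − (Σb)²)]
Numerator: 12×8713.49 − 292.5×333.2 = 7100.88
Denominator: √[(97057.08 − 85556.25)(117285.84 − 111022.24)] = √[11500.83 × 6263.6] = 8487.4377
r = 7100.88 / 8487.4377 ≈ 0.837

0.837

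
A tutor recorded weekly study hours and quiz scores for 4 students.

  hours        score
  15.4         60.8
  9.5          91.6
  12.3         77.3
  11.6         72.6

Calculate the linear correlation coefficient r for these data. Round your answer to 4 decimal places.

n = 4, Σx = 48.8, Σy = 302.3, Σx² = 613.26, Σy² = 23333.25, Σxy = 3599.47
nΣxy − ΣxΣy = 14397.88 − 14752.24 = -354.36
nΣx² − (Σx)² = 2453.04 − 2381.44 = 71.6; nΣy² − (Σy)² = 93333 − 91385.29 = 1947.71
r = -354.36 / √(71.6 × 1947.71) = -354.36 / 373.4381 ≈ -0.9489

-0.9489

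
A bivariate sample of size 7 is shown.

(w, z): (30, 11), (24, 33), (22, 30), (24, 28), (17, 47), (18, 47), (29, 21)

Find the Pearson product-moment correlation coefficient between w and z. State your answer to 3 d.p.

-0.966

n = 7, Σw = 164, Σz = 217, Σw² = 3990, Σz² = 7753, Σwz = 4708
nΣwz − ΣwΣz = 32956 − 35588 = -2632
nΣw² − (Σw)² = 27930 − 26896 = 1034; nΣz² − (Σz)² = 54271 − 47089 = 7182
r = -2632 / √(1034 × 7182) = -2632 / 2725.1033 ≈ -0.966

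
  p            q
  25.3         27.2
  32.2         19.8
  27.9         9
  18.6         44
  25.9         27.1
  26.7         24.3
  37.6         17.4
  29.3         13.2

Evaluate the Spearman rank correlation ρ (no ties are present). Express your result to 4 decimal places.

Rank p: 2, 7, 5, 1, 3, 4, 8, 6
Rank q: 7, 4, 1, 8, 6, 5, 3, 2
d = rank(p) − rank(q): -5, 3, 4, -7, -3, -1, 5, 4; Σd² = 150
ρ = 1 − 6Σd² / [n(n²−1)] = 1 − 6×150 / (8×63) = 1 − 900/504 ≈ -0.7857

-0.7857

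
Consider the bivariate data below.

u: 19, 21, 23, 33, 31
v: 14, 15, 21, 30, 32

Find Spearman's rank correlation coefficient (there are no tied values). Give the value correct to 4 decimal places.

Rank u: 1, 2, 3, 5, 4
Rank v: 1, 2, 3, 4, 5
d = rank(u) − rank(v): 0, 0, 0, 1, -1; Σd² = 2
ρ = 1 − 6Σd² / [n(n²−1)] = 1 − 6×2 / (5×24) = 1 − 12/120 ≈ 0.9000

0.9000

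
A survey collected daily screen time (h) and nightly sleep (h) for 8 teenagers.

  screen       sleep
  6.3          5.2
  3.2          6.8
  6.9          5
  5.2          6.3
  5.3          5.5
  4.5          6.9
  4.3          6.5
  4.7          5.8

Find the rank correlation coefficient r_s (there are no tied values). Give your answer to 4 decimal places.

Rank screen: 7, 1, 8, 5, 6, 3, 2, 4
Rank sleep: 2, 7, 1, 5, 3, 8, 6, 4
d = rank(screen) − rank(sleep): 5, -6, 7, 0, 3, -5, -4, 0; Σd² = 160
ρ = 1 − 6Σd² / [n(n²−1)] = 1 − 6×160 / (8×63) = 1 − 960/504 ≈ -0.9048

-0.9048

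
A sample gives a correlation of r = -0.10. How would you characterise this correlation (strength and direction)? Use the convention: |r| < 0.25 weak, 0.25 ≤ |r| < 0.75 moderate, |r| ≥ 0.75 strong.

weak negative

r = -0.10 < 0 so the relationship is negative.
|r| = 0.10, which falls in the weak range.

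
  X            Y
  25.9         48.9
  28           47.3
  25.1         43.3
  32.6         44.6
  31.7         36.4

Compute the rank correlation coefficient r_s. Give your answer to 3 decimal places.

-0.200

Rank X: 2, 3, 1, 5, 4
Rank Y: 5, 4, 2, 3, 1
d = rank(X) − rank(Y): -3, -1, -1, 2, 3; Σd² = 24
ρ = 1 − 6Σd² / [n(n²−1)] = 1 − 6×24 / (5×24) = 1 − 144/120 ≈ -0.200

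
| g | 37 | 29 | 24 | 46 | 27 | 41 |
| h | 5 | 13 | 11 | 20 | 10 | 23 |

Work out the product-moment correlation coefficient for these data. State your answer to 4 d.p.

0.5901

n = 6, Σg = 204, Σh = 82, Σg² = 7312, Σh² = 1344, Σgh = 2959
nΣgh − ΣgΣh = 17754 − 16728 = 1026
nΣg² − (Σg)² = 43872 − 41616 = 2256; nΣh² − (Σh)² = 8064 − 6724 = 1340
r = 1026 / √(2256 × 1340) = 1026 / 1738.6892 ≈ 0.5901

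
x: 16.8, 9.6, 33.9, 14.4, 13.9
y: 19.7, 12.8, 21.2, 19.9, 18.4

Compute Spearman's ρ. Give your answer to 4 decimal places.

0.9000

Rank x: 4, 1, 5, 3, 2
Rank y: 3, 1, 5, 4, 2
d = rank(x) − rank(y): 1, 0, 0, -1, 0; Σd² = 2
ρ = 1 − 6Σd² / [n(n²−1)] = 1 − 6×2 / (5×24) = 1 − 12/120 ≈ 0.9000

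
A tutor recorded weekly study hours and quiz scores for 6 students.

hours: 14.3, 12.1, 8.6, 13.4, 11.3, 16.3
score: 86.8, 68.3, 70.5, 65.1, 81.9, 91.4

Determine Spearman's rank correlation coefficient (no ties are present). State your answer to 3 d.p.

0.486

Rank hours: 5, 3, 1, 4, 2, 6
Rank score: 5, 2, 3, 1, 4, 6
d = rank(hours) − rank(score): 0, 1, -2, 3, -2, 0; Σd² = 18
ρ = 1 − 6Σd² / [n(n²−1)] = 1 − 6×18 / (6×35) = 1 − 108/210 ≈ 0.486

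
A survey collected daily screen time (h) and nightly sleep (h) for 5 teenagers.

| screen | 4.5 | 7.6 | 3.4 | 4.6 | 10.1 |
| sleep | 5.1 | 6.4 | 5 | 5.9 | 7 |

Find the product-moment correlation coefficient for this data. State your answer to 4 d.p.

0.9427

n = 5, Σx = 30.2, Σy = 29.4, Σx² = 212.74, Σy² = 175.78, Σxy = 186.43
nΣxy − ΣxΣy = 932.15 − 887.88 = 44.27
nΣx² − (Σx)² = 1063.7 − 912.04 = 151.66; nΣy² − (Σy)² = 878.9 − 864.36 = 14.54
r = 44.27 / √(151.66 × 14.54) = 44.27 / 46.9589 ≈ 0.9427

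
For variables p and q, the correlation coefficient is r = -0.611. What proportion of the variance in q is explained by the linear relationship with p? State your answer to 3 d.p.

0.373

r² = (-0.611)² = 0.373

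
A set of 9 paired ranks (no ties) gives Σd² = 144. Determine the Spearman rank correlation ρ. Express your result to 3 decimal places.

-0.200

ρ = 1 − 6Σd² / [n(n²−1)] = 1 − 6×144 / (9×80)
  = 1 − 864/720 = 1 − 1.2000 ≈ -0.200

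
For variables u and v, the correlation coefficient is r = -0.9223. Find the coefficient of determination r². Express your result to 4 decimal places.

r² = (-0.9223)² = 0.8506

0.8506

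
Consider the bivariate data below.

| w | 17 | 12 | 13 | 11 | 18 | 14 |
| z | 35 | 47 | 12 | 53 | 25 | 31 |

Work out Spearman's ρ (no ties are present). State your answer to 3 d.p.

-0.600

Rank w: 5, 2, 3, 1, 6, 4
Rank z: 4, 5, 1, 6, 2, 3
d = rank(w) − rank(z): 1, -3, 2, -5, 4, 1; Σd² = 56
ρ = 1 − 6Σd² / [n(n²−1)] = 1 − 6×56 / (6×35) = 1 − 336/210 ≈ -0.600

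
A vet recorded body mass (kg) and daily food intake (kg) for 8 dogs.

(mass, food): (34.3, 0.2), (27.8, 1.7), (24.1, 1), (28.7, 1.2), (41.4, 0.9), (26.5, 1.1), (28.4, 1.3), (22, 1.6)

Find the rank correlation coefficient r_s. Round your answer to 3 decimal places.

-0.524

Rank mass: 7, 4, 2, 6, 8, 3, 5, 1
Rank food: 1, 8, 3, 5, 2, 4, 6, 7
d = rank(mass) − rank(food): 6, -4, -1, 1, 6, -1, -1, -6; Σd² = 128
ρ = 1 − 6Σd² / [n(n²−1)] = 1 − 6×128 / (8×63) = 1 − 768/504 ≈ -0.524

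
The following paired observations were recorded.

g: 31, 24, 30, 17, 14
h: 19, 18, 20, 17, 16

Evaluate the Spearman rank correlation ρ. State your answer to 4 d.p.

Rank g: 5, 3, 4, 2, 1
Rank h: 4, 3, 5, 2, 1
d = rank(g) − rank(h): 1, 0, -1, 0, 0; Σd² = 2
ρ = 1 − 6Σd² / [n(n²−1)] = 1 − 6×2 / (5×24) = 1 − 12/120 ≈ 0.9000

0.9000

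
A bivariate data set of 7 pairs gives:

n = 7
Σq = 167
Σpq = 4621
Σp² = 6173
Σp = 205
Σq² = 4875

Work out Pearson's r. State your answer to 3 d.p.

-0.694

r = (nΣpq − ΣpΣq) / √[(nΣp² − (Σp)²)(nΣq² − (Σq)²)]
Numerator: 7×4621 − 205×167 = -1888
Denominator: √[(43211 − 42025)(34125 − 27889)] = √[1186 × 6236] = 2719.5397
r = -1888 / 2719.5397 ≈ -0.694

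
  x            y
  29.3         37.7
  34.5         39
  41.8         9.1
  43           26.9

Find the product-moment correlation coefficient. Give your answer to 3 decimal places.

-0.747

n = 4, Σx = 148.6, Σy = 112.7, Σx² = 5644.98, Σy² = 3748.71, Σxy = 3987.19
nΣxy − ΣxΣy = 15948.76 − 16747.22 = -798.46
nΣx² − (Σx)² = 22579.92 − 22081.96 = 497.96; nΣy² − (Σy)² = 14994.84 − 12701.29 = 2293.55
r = -798.46 / √(497.96 × 2293.55) = -798.46 / 1068.6890 ≈ -0.747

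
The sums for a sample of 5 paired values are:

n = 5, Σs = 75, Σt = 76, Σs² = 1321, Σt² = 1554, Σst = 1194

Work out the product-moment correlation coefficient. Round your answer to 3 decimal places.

r = (nΣst − ΣsΣt) / √[(nΣs² − (Σs)²)(nΣt² − (Σt)²)]
Numerator: 5×1194 − 75×76 = 270
Denominator: √[(6605 − 5625)(7770 − 5776)] = √[980 × 1994] = 1397.8984
r = 270 / 1397.8984 ≈ 0.193

0.193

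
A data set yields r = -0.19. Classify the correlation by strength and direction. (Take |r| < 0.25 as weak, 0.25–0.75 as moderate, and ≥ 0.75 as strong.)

weak negative

r = -0.19 < 0 so the relationship is negative.
|r| = 0.19, which falls in the weak range.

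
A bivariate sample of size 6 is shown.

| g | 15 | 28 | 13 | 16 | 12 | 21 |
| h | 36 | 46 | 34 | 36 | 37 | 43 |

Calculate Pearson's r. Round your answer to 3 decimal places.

0.936

n = 6, Σg = 105, Σh = 232, Σg² = 2019, Σh² = 9082, Σgh = 4193
nΣgh − ΣgΣh = 25158 − 24360 = 798
nΣg² − (Σg)² = 12114 − 11025 = 1089; nΣh² − (Σh)² = 54492 − 53824 = 668
r = 798 / √(1089 × 668) = 798 / 852.9080 ≈ 0.936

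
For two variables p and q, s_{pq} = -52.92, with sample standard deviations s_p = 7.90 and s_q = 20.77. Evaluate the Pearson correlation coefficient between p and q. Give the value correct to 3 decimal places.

r = Cov(p,q) / (s_p · s_q) = -52.92 / (7.90 × 20.77)
  = -52.92 / 164.0830 ≈ -0.323

-0.323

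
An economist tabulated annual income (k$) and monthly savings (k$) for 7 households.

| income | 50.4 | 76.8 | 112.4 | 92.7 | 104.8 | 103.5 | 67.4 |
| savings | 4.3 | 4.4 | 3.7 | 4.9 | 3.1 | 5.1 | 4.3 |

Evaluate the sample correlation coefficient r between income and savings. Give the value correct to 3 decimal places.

-0.226

n = 7, Σx = 608, Σy = 29.8, Σx² = 55903.5, Σy² = 129.66, Σxy = 2567.3
nΣxy − ΣxΣy = 17971.1 − 18118.4 = -147.3
nΣx² − (Σx)² = 391324.5 − 369664 = 21660.5; nΣy² − (Σy)² = 907.62 − 888.04 = 19.58
r = -147.3 / √(21660.5 × 19.58) = -147.3 / 651.2393 ≈ -0.226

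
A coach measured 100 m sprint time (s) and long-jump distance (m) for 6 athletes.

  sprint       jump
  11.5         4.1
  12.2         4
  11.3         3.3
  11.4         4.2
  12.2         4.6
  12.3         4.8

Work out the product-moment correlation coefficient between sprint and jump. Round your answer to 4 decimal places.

n = 6, Σx = 70.9, Σy = 25, Σx² = 838.87, Σy² = 105.54, Σxy = 296.28
nΣxy − ΣxΣy = 1777.68 − 1772.5 = 5.18
nΣx² − (Σx)² = 5033.22 − 5026.81 = 6.41; nΣy² − (Σy)² = 633.24 − 625 = 8.24
r = 5.18 / √(6.41 × 8.24) = 5.18 / 7.2676 ≈ 0.7127

0.7127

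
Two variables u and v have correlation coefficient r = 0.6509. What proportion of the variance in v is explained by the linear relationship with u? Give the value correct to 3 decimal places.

0.424

r² = (0.6509)² = 0.424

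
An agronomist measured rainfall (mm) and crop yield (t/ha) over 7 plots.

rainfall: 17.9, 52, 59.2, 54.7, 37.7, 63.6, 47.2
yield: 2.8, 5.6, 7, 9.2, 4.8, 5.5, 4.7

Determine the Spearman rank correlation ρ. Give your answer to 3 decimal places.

Rank rainfall: 1, 4, 6, 5, 2, 7, 3
Rank yield: 1, 5, 6, 7, 3, 4, 2
d = rank(rainfall) − rank(yield): 0, -1, 0, -2, -1, 3, 1; Σd² = 16
ρ = 1 − 6Σd² / [n(n²−1)] = 1 − 6×16 / (7×48) = 1 − 96/336 ≈ 0.714

0.714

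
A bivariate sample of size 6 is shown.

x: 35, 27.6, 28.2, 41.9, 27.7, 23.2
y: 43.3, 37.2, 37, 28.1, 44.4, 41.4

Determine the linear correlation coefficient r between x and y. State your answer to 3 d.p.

-0.636

n = 6, Σx = 183.6, Σy = 231.4, Σx² = 5843.14, Σy² = 9102.66, Σxy = 6953.37
nΣxy − ΣxΣy = 41720.22 − 42485.04 = -764.82
nΣx² − (Σx)² = 35058.84 − 33708.96 = 1349.88; nΣy² − (Σy)² = 54615.96 − 53545.96 = 1070
r = -764.82 / √(1349.88 × 1070) = -764.82 / 1201.8201 ≈ -0.636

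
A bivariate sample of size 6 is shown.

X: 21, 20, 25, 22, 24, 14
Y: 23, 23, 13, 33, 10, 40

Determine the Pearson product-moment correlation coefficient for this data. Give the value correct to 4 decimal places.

-0.8424

n = 6, ΣX = 126, ΣY = 142, ΣX² = 2722, ΣY² = 4016, ΣXY = 2794
nΣXY − ΣXΣY = 16764 − 17892 = -1128
nΣX² − (ΣX)² = 16332 − 15876 = 456; nΣY² − (ΣY)² = 24096 − 20164 = 3932
r = -1128 / √(456 × 3932) = -1128 / 1339.0265 ≈ -0.8424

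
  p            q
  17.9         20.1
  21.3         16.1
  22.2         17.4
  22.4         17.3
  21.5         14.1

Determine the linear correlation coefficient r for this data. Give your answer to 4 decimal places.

-0.6540

n = 5, Σp = 105.3, Σq = 85, Σp² = 2230.95, Σq² = 1464.08, Σpq = 1779.67
nΣpq − ΣpΣq = 8898.35 − 8950.5 = -52.15
nΣp² − (Σp)² = 11154.75 − 11088.09 = 66.66; nΣq² − (Σq)² = 7320.4 − 7225 = 95.4
r = -52.15 / √(66.66 × 95.4) = -52.15 / 79.7456 ≈ -0.6540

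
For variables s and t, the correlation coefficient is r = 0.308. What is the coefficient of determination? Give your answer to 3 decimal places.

r² = (0.308)² = 0.095

0.095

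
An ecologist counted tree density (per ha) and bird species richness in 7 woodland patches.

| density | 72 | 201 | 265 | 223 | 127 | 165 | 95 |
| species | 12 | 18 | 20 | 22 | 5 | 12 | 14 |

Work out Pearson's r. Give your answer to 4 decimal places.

n = 7, Σx = 1148, Σy = 103, Σx² = 217918, Σy² = 1717, Σxy = 18633
nΣxy − ΣxΣy = 130431 − 118244 = 12187
nΣx² − (Σx)² = 1525426 − 1317904 = 207522; nΣy² − (Σy)² = 12019 − 10609 = 1410
r = 12187 / √(207522 × 1410) = 12187 / 17105.7306 ≈ 0.7125

0.7125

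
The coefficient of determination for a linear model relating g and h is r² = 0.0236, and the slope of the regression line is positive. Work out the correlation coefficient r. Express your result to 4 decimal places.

|r| = √0.0236 = 0.1536
The association is positive, so r = 0.1536.

0.1536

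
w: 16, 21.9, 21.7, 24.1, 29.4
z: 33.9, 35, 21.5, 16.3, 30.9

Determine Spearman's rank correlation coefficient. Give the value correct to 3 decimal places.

-0.300

Rank w: 1, 3, 2, 4, 5
Rank z: 4, 5, 2, 1, 3
d = rank(w) − rank(z): -3, -2, 0, 3, 2; Σd² = 26
ρ = 1 − 6Σd² / [n(n²−1)] = 1 − 6×26 / (5×24) = 1 − 156/120 ≈ -0.300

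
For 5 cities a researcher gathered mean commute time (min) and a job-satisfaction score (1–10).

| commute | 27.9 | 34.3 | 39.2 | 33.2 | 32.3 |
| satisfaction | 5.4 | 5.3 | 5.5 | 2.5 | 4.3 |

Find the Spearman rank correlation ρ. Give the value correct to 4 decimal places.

Rank commute: 1, 4, 5, 3, 2
Rank satisfaction: 4, 3, 5, 1, 2
d = rank(commute) − rank(satisfaction): -3, 1, 0, 2, 0; Σd² = 14
ρ = 1 − 6Σd² / [n(n²−1)] = 1 − 6×14 / (5×24) = 1 − 84/120 ≈ 0.3000

0.3000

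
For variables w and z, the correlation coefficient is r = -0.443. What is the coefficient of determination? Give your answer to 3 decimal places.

r² = (-0.443)² = 0.196

0.196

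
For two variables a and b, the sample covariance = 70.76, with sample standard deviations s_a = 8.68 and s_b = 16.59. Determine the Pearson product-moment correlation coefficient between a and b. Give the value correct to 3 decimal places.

r = Cov(a,b) / (s_a · s_b) = 70.76 / (8.68 × 16.59)
  = 70.76 / 144.0012 ≈ 0.491

0.491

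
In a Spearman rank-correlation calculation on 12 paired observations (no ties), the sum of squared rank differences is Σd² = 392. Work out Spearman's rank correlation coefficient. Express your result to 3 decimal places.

ρ = 1 − 6Σd² / [n(n²−1)] = 1 − 6×392 / (12×143)
  = 1 − 2352/1716 = 1 − 1.3706 ≈ -0.371

-0.371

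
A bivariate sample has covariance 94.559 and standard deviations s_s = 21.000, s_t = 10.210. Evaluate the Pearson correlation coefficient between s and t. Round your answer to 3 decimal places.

0.441

r = Cov(s,t) / (s_s · s_t) = 94.559 / (21.000 × 10.210)
  = 94.559 / 214.4100 ≈ 0.441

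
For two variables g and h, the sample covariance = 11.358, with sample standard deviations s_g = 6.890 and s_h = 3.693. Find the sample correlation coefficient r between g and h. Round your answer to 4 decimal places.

0.4464

r = Cov(g,h) / (s_g · s_h) = 11.358 / (6.890 × 3.693)
  = 11.358 / 25.4448 ≈ 0.4464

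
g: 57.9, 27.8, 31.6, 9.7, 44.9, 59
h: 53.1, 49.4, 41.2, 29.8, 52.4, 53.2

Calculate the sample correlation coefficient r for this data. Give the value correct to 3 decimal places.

n = 6, Σg = 230.9, Σh = 279.1, Σg² = 10714.91, Σh² = 13421.45, Σgh = 11530.35
nΣgh − ΣgΣh = 69182.1 − 64444.19 = 4737.91
nΣg² − (Σg)² = 64289.46 − 53314.81 = 10974.65; nΣh² − (Σh)² = 80528.7 − 77896.81 = 2631.89
r = 4737.91 / √(10974.65 × 2631.89) = 4737.91 / 5374.3903 ≈ 0.882

0.882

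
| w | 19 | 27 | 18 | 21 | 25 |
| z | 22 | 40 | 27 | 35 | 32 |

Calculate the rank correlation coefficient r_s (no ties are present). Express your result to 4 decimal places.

Rank w: 2, 5, 1, 3, 4
Rank z: 1, 5, 2, 4, 3
d = rank(w) − rank(z): 1, 0, -1, -1, 1; Σd² = 4
ρ = 1 − 6Σd² / [n(n²−1)] = 1 − 6×4 / (5×24) = 1 − 24/120 ≈ 0.8000

0.8000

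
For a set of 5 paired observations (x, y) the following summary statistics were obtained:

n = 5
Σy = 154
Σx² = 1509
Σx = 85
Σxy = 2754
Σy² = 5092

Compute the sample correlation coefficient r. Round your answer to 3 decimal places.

r = (nΣxy − ΣxΣy) / √[(nΣx² − (Σx)²)(nΣy² − (Σy)²)]
Numerator: 5×2754 − 85×154 = 680
Denominator: √[(7545 − 7225)(25460 − 23716)] = √[320 × 1744] = 747.0475
r = 680 / 747.0475 ≈ 0.910

0.910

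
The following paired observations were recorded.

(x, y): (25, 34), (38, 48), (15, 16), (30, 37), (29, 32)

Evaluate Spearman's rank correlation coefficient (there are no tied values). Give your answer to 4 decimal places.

Rank x: 2, 5, 1, 4, 3
Rank y: 3, 5, 1, 4, 2
d = rank(x) − rank(y): -1, 0, 0, 0, 1; Σd² = 2
ρ = 1 − 6Σd² / [n(n²−1)] = 1 − 6×2 / (5×24) = 1 − 12/120 ≈ 0.9000

0.9000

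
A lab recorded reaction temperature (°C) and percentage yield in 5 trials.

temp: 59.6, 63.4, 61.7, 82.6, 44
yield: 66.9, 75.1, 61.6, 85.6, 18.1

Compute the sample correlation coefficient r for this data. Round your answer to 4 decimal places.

n = 5, Σx = 311.3, Σy = 307.3, Σx² = 20137.37, Σy² = 21565.15, Σxy = 20416.26
nΣxy − ΣxΣy = 102081.3 − 95662.49 = 6418.81
nΣx² − (Σx)² = 100686.85 − 96907.69 = 3779.16; nΣy² − (Σy)² = 107825.75 − 94433.29 = 13392.46
r = 6418.81 / √(3779.16 × 13392.46) = 6418.81 / 7114.2286 ≈ 0.9022

0.9022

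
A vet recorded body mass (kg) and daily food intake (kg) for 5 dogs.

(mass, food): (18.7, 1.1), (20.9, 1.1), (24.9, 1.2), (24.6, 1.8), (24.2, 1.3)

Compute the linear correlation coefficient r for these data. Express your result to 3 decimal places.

0.592

n = 5, Σx = 113.3, Σy = 6.5, Σx² = 2597.31, Σy² = 8.79, Σxy = 149.18
nΣxy − ΣxΣy = 745.9 − 736.45 = 9.45
nΣx² − (Σx)² = 12986.55 − 12836.89 = 149.66; nΣy² − (Σy)² = 43.95 − 42.25 = 1.7
r = 9.45 / √(149.66 × 1.7) = 9.45 / 15.9506 ≈ 0.592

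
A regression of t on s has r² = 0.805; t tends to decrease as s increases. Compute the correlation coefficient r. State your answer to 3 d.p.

|r| = √0.805 = 0.897
The association is negative, so r = −0.897.

-0.897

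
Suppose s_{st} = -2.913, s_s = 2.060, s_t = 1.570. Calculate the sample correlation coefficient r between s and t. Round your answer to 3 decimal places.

-0.901

r = Cov(s,t) / (s_s · s_t) = -2.913 / (2.060 × 1.570)
  = -2.913 / 3.2342 ≈ -0.901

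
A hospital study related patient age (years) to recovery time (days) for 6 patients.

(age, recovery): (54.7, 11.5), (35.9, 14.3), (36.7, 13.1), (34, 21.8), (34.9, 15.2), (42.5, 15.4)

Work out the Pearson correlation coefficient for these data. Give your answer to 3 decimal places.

-0.593

n = 6, Σx = 238.7, Σy = 91.3, Σx² = 9808.05, Σy² = 1451.79, Σxy = 3549.37
nΣxy − ΣxΣy = 21296.22 − 21793.31 = -497.09
nΣx² − (Σx)² = 58848.3 − 56977.69 = 1870.61; nΣy² − (Σy)² = 8710.74 − 8335.69 = 375.05
r = -497.09 / √(1870.61 × 375.05) = -497.09 / 837.5991 ≈ -0.593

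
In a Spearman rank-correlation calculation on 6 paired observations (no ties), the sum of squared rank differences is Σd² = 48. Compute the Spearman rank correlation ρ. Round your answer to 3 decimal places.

-0.371

ρ = 1 − 6Σd² / [n(n²−1)] = 1 − 6×48 / (6×35)
  = 1 − 288/210 = 1 − 1.3714 ≈ -0.371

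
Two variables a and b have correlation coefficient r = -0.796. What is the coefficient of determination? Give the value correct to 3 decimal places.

0.634

r² = (-0.796)² = 0.634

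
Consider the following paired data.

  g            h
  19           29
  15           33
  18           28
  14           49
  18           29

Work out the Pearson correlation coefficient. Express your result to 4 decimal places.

n = 5, Σg = 84, Σh = 168, Σg² = 1430, Σh² = 5956, Σgh = 2758
nΣgh − ΣgΣh = 13790 − 14112 = -322
nΣg² − (Σg)² = 7150 − 7056 = 94; nΣh² − (Σh)² = 29780 − 28224 = 1556
r = -322 / √(94 × 1556) = -322 / 382.4448 ≈ -0.8420

-0.8420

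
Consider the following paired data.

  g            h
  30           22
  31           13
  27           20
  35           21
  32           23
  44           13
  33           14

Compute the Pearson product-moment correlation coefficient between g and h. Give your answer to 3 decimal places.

n = 7, Σg = 232, Σh = 126, Σg² = 7864, Σh² = 2388, Σgh = 4108
nΣgh − ΣgΣh = 28756 − 29232 = -476
nΣg² − (Σg)² = 55048 − 53824 = 1224; nΣh² − (Σh)² = 16716 − 15876 = 840
r = -476 / √(1224 × 840) = -476 / 1013.9822 ≈ -0.469

-0.469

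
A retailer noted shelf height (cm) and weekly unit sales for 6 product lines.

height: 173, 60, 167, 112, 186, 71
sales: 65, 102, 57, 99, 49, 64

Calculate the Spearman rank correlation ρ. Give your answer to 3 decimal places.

Rank height: 5, 1, 4, 3, 6, 2
Rank sales: 4, 6, 2, 5, 1, 3
d = rank(height) − rank(sales): 1, -5, 2, -2, 5, -1; Σd² = 60
ρ = 1 − 6Σd² / [n(n²−1)] = 1 − 6×60 / (6×35) = 1 − 360/210 ≈ -0.714

-0.714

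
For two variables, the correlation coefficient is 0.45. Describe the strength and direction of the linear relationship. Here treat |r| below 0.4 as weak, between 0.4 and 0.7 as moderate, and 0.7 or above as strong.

r = 0.45 > 0 so the relationship is positive.
|r| = 0.45, which falls in the moderate range.

moderate positive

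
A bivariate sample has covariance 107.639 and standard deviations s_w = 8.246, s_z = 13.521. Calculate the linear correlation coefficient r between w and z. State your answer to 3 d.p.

0.965

r = Cov(w,z) / (s_w · s_z) = 107.639 / (8.246 × 13.521)
  = 107.639 / 111.4942 ≈ 0.965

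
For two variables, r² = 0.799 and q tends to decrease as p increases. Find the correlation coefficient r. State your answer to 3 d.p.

|r| = √0.799 = 0.894
The association is negative, so r = −0.894.

-0.894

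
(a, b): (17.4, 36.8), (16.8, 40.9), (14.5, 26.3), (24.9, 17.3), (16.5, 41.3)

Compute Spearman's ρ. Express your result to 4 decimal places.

-0.4000

Rank a: 4, 3, 1, 5, 2
Rank b: 3, 4, 2, 1, 5
d = rank(a) − rank(b): 1, -1, -1, 4, -3; Σd² = 28
ρ = 1 − 6Σd² / [n(n²−1)] = 1 − 6×28 / (5×24) = 1 − 168/120 ≈ -0.4000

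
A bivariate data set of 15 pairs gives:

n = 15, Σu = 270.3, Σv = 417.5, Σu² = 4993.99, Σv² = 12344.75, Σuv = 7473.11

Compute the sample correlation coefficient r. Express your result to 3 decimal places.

r = (nΣuv − ΣuΣv) / √[(nΣu² − (Σu)²)(nΣv² − (Σv)²)]
Numerator: 15×7473.11 − 270.3×417.5 = -753.6
Denominator: √[(74909.85 − 73062.09)(185171.25 − 174306.25)] = √[1847.76 × 10865] = 4480.6152
r = -753.6 / 4480.6152 ≈ -0.168

-0.168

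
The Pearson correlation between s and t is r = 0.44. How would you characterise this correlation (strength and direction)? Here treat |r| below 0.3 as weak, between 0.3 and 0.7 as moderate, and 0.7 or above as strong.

r = 0.44 > 0 so the relationship is positive.
|r| = 0.44, which falls in the moderate range.

moderate positive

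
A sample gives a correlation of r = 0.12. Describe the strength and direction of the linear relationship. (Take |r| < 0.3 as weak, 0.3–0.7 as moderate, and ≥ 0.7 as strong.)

weak positive

r = 0.12 > 0 so the relationship is positive.
|r| = 0.12, which falls in the weak range.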